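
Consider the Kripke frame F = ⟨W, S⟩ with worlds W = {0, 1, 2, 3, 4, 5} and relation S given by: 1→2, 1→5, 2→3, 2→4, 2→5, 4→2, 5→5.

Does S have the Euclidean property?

No

Euclidean: no — 1 S 5 and 1 S 2, but not 5 S 2.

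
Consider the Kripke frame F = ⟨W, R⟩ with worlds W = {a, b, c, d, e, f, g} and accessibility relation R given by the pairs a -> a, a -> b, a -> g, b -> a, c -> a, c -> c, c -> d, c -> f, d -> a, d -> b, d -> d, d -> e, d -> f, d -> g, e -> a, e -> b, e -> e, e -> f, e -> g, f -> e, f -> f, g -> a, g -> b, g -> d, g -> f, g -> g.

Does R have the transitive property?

No

Transitive: no — a R g and g R d, but not a R d.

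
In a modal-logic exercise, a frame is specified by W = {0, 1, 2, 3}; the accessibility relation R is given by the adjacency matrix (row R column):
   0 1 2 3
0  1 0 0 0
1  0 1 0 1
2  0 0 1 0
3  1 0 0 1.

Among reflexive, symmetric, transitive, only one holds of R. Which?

Reflexive: yes — every world is R-related to itself.
Symmetric: no — 1 R 3 but not 3 R 1.
Transitive: no — 1 R 3 and 3 R 0, but not 1 R 0.
Only reflexive holds.

reflexive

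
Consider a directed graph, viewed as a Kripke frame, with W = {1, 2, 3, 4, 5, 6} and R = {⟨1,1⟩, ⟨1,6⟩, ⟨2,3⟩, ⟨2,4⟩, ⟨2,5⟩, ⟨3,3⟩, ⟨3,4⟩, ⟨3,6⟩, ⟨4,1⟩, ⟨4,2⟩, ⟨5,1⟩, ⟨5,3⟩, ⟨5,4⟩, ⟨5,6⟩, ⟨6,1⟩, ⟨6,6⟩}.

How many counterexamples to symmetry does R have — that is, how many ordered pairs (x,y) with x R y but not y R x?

9

Enumerating: (2,3), (2,5), (3,4), (3,6), (4,1), (5,1), (5,3), (5,4), (5,6).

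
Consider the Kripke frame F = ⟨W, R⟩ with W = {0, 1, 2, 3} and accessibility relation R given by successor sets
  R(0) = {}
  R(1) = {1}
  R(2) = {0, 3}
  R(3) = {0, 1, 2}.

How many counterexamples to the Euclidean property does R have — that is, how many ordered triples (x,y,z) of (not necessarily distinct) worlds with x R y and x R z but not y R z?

Enumerating: (2,0,0), (2,0,3), (2,3,3), (3,0,0), (3,0,1), (3,0,2), (3,1,0), (3,1,2), (3,2,1), (3,2,2).

10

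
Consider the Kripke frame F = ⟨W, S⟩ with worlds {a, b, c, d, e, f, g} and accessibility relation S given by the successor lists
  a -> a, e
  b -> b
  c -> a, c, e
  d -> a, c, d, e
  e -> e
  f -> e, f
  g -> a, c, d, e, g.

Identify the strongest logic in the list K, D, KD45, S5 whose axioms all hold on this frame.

Serial (axiom D): yes — every world has a successor (e.g. a S a).
Euclidean (axiom 5): no — c S e and c S a, but not e S a.
Transitive (axiom 4): yes — every two-step S-path is closed by a direct edge.
Reflexive (axiom T): yes — every world is S-related to itself.
So F validates K, D; KD45 would additionally require S to be Euclidean. The strongest is D.

D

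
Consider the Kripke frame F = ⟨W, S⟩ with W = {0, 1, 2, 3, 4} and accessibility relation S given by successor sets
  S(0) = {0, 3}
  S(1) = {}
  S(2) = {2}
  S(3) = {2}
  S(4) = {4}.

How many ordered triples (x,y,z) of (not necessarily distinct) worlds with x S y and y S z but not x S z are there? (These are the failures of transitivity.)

Enumerating: (0,3,2).

1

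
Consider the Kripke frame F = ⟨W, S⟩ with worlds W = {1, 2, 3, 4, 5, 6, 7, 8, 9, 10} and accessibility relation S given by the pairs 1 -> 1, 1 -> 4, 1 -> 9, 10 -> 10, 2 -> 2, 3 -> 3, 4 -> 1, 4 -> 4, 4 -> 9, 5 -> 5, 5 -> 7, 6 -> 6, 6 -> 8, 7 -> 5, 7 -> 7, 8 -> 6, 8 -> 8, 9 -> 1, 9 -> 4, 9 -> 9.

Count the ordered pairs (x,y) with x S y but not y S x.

S is symmetric; there are no such tuples.

0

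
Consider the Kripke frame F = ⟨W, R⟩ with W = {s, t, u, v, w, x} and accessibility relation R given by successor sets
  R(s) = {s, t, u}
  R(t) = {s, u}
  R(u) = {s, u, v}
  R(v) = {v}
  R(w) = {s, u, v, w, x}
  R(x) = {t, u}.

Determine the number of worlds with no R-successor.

R is serial; there are no such worlds.

0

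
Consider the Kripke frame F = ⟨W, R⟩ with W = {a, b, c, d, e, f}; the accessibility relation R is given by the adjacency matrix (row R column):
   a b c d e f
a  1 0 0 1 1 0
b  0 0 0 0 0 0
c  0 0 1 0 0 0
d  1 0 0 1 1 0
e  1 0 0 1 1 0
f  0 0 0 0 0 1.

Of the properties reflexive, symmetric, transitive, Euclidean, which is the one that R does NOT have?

reflexive

Reflexive: no — b is not related to itself.
Symmetric: yes — every pair in R has its reverse in R.
Transitive: yes — every two-step R-path is closed by a direct edge.
Euclidean: yes — any two successors of a common world are R-related.
Only reflexive fails.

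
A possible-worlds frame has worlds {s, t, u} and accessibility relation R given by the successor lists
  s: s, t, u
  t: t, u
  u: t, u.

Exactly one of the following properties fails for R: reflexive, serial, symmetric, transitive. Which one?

symmetric

Reflexive: yes — every world is R-related to itself.
Serial: yes — every world has a successor (e.g. s R s).
Symmetric: no — s R t but not t R s.
Transitive: yes — every two-step R-path is closed by a direct edge.
Only symmetric fails.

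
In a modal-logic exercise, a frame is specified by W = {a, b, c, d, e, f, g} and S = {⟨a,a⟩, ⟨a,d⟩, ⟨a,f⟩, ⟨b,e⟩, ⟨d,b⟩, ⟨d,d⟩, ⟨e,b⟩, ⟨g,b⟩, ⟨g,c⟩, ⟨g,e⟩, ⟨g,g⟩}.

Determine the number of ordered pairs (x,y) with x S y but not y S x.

6

Enumerating: (a,d), (a,f), (d,b), (g,b), (g,c), (g,e).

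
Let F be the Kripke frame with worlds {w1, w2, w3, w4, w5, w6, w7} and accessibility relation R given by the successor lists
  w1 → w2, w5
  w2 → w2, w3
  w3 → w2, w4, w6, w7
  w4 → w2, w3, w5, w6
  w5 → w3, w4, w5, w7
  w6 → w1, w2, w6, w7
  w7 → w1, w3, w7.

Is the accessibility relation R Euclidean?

No

Euclidean: no — w1 R w2 and w1 R w5, but not w2 R w5.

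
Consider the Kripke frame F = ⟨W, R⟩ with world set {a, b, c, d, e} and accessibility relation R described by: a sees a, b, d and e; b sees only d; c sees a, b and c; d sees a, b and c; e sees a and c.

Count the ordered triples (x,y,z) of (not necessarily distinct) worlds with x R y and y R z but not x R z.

Enumerating: (a,d,c), (a,e,c), (b,d,a), (b,d,b), (b,d,c), (c,a,d), (c,a,e), (c,b,d), (d,a,d), (d,a,e), (d,b,d), (e,a,b), (e,a,d), (e,a,e), (e,c,b).

15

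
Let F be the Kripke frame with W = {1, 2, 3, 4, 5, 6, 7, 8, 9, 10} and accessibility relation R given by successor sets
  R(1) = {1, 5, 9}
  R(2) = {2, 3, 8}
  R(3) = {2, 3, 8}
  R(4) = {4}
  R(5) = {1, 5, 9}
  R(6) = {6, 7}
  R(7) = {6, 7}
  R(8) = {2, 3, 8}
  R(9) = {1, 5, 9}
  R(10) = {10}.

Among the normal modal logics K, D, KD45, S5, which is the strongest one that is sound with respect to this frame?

S5

Serial (axiom D): yes — every world has a successor (e.g. 1 R 1).
Euclidean (axiom 5): yes — any two successors of a common world are R-related.
Transitive (axiom 4): yes — every two-step R-path is closed by a direct edge.
Reflexive (axiom T): yes — every world is R-related to itself.
So F validates K, D, KD45, S5. The strongest is S5.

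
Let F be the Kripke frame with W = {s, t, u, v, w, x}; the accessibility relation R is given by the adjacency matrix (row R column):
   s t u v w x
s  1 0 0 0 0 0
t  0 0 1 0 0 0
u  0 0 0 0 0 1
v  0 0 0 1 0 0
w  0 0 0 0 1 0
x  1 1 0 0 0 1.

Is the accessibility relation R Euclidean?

Euclidean: no — x R s and x R t, but not s R t.

No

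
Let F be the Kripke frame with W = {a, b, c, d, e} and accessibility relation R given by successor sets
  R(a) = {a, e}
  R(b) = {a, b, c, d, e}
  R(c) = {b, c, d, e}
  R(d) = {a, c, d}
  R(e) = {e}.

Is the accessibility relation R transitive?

No

Transitive: no — c R b and b R a, but not c R a.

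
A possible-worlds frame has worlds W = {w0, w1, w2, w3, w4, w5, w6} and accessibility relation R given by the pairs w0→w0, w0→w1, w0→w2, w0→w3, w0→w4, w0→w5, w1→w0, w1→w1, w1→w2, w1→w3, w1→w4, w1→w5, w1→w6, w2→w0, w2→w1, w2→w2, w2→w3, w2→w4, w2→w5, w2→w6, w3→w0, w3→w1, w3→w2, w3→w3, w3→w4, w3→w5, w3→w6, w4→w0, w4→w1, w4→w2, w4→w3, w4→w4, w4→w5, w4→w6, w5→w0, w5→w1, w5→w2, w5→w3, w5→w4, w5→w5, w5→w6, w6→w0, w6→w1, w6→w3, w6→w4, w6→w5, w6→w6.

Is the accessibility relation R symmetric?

No

Symmetric: no — w2 R w6 but not w6 R w2.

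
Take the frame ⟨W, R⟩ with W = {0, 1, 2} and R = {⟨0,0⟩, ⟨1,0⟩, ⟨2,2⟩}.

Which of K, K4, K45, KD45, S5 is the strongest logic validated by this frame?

KD45

Transitive (axiom 4): yes — every two-step R-path is closed by a direct edge.
Euclidean (axiom 5): yes — any two successors of a common world are R-related.
Serial (axiom D): yes — every world has a successor (e.g. 0 R 0).
Reflexive (axiom T): no — 1 is not related to itself.
So F validates K, K4, K45, KD45; S5 would additionally require R to be reflexive. The strongest is KD45.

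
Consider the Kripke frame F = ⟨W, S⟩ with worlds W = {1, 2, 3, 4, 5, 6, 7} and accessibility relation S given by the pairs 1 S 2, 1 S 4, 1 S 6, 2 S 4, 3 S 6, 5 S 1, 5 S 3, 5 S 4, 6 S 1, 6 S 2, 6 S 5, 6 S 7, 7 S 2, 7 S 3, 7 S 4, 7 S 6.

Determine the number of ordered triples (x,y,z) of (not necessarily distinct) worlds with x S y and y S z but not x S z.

Enumerating: (1,6,1), (1,6,5), (1,6,7), (3,6,1), (3,6,2), (3,6,5), (3,6,7), (5,1,2), (5,1,6), (5,3,6), (6,1,4), (6,1,6), … and 9 more.
Total: 21.

21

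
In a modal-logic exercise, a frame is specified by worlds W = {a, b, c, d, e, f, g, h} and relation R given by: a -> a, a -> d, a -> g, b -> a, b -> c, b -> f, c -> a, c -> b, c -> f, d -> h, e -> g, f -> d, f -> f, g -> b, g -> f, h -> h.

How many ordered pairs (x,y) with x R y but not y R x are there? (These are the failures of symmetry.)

Enumerating: (a,d), (a,g), (b,a), (b,f), (c,a), (c,f), (d,h), (e,g), (f,d), (g,b), (g,f).

11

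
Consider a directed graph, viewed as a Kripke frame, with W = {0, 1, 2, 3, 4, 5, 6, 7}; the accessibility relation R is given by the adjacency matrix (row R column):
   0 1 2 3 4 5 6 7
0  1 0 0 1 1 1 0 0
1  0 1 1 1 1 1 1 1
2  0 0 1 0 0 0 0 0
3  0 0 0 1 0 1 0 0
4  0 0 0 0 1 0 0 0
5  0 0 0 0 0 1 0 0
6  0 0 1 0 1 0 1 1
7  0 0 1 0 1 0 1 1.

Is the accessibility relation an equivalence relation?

No

Reflexive: yes — every world is R-related to itself.
Symmetric: no — 0 R 3 but not 3 R 0.
Transitive: yes — every two-step R-path is closed by a direct edge.
So R is not an equivalence relation.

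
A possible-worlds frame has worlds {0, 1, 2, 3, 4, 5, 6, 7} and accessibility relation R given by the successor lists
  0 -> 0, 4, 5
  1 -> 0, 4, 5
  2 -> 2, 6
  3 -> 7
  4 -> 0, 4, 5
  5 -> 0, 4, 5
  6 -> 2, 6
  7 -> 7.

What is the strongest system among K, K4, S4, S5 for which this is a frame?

K4

Transitive (axiom 4): yes — every two-step R-path is closed by a direct edge.
Reflexive (axiom T): no — 1 is not related to itself.
Euclidean (axiom 5): yes — any two successors of a common world are R-related.
So F validates K, K4; S4 would additionally require R to be reflexive. The strongest is K4.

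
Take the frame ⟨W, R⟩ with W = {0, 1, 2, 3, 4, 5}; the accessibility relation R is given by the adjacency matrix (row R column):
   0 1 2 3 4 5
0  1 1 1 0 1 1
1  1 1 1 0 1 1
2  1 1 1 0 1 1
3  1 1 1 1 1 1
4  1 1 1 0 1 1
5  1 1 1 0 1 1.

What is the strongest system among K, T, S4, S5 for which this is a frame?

Reflexive (axiom T): yes — every world is R-related to itself.
Transitive (axiom 4): yes — every two-step R-path is closed by a direct edge.
Euclidean (axiom 5): no — 3 R 0 and 3 R 3, but not 0 R 3.
So F validates K, T, S4; S5 would additionally require R to be Euclidean. The strongest is S4.

S4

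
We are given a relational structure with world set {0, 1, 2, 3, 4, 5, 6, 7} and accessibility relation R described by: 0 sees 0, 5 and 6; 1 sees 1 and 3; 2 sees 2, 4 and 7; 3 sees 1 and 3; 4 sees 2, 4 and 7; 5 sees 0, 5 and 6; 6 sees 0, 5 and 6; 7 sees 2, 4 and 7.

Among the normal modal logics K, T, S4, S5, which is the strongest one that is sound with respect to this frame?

Reflexive (axiom T): yes — every world is R-related to itself.
Transitive (axiom 4): yes — every two-step R-path is closed by a direct edge.
Euclidean (axiom 5): yes — any two successors of a common world are R-related.
So F validates K, T, S4, S5. The strongest is S5.

S5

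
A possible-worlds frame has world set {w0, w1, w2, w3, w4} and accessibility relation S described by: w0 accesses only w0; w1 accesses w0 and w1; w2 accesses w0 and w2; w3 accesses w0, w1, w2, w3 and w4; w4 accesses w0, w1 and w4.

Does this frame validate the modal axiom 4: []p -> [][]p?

The schema 4 characterises exactly the transitive frames.
Transitive: yes — every two-step S-path is closed by a direct edge.

Yes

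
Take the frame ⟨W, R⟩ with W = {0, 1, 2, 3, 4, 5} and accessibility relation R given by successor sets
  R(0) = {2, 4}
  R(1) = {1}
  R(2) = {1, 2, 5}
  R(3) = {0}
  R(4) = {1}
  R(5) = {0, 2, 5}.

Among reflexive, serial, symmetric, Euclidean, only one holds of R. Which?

serial

Reflexive: no — 0 is not related to itself.
Serial: yes — every world has a successor (e.g. 0 R 2).
Symmetric: no — 0 R 2 but not 2 R 0.
Euclidean: no — 0 R 2 and 0 R 4, but not 2 R 4.
Only serial holds.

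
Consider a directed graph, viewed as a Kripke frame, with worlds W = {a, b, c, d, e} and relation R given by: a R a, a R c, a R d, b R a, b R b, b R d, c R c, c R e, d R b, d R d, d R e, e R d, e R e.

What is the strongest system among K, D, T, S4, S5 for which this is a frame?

Serial (axiom D): yes — every world has a successor (e.g. a R a).
Reflexive (axiom T): yes — every world is R-related to itself.
Transitive (axiom 4): no — a R c and c R e, but not a R e.
Euclidean (axiom 5): no — a R c and a R d, but not c R d.
So F validates K, D, T; S4 would additionally require R to be transitive. The strongest is T.

T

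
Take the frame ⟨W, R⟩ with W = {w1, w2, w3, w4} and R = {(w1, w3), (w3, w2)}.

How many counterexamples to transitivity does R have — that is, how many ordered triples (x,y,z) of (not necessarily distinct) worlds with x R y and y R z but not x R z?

Enumerating: (w1,w3,w2).

1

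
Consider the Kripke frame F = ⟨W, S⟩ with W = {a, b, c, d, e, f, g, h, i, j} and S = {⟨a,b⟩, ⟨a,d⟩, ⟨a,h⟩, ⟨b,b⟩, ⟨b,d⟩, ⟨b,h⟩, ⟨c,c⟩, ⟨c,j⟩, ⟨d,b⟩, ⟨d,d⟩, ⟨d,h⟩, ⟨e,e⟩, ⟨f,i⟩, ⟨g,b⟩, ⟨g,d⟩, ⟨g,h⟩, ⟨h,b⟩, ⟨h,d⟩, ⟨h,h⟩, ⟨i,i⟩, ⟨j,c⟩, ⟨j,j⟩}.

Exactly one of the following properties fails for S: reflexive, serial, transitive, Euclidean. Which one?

reflexive

Reflexive: no — a is not related to itself.
Serial: yes — every world has a successor (e.g. a S b).
Transitive: yes — every two-step S-path is closed by a direct edge.
Euclidean: yes — any two successors of a common world are S-related.
Only reflexive fails.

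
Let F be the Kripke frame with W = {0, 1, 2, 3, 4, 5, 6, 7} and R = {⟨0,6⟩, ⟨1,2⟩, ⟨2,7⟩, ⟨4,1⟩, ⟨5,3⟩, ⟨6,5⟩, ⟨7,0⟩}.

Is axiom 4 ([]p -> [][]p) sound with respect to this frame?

By correspondence theory, 4 is valid on a frame iff R is transitive.
Transitive: no — 0 R 6 and 6 R 5, but not 0 R 5.

No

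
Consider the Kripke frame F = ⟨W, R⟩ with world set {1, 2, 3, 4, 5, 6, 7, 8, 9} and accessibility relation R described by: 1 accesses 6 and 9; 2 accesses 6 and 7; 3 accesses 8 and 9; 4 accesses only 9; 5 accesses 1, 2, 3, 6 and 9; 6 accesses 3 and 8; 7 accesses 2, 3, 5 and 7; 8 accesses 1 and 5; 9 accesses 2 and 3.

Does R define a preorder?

Reflexive: no — 1 is not related to itself.
Transitive: no — 1 R 6 and 6 R 3, but not 1 R 3.
So R is not a preorder.

No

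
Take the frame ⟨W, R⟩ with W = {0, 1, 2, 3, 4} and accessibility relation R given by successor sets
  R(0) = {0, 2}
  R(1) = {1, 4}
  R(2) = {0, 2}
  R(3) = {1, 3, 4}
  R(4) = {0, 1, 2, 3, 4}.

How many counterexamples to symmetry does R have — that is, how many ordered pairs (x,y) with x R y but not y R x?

Enumerating: (3,1), (4,0), (4,2).

3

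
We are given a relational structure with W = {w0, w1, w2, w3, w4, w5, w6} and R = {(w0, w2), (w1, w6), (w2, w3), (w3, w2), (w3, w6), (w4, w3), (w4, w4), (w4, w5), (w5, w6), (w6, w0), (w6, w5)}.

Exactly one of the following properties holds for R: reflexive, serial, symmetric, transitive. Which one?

Reflexive: no — w0 is not related to itself.
Serial: yes — every world has a successor (e.g. w0 R w2).
Symmetric: no — w0 R w2 but not w2 R w0.
Transitive: no — w0 R w2 and w2 R w3, but not w0 R w3.
Only serial holds.

serial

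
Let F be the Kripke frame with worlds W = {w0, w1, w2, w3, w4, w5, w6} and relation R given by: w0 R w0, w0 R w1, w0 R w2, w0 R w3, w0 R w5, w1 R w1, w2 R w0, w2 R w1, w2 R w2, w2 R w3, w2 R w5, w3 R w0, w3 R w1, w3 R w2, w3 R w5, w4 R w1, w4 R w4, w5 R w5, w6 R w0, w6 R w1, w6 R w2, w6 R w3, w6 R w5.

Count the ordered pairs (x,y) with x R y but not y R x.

Enumerating: (w0,w1), (w0,w5), (w2,w1), (w2,w5), (w3,w1), (w3,w5), (w4,w1), (w6,w0), (w6,w1), (w6,w2), (w6,w3), (w6,w5).

12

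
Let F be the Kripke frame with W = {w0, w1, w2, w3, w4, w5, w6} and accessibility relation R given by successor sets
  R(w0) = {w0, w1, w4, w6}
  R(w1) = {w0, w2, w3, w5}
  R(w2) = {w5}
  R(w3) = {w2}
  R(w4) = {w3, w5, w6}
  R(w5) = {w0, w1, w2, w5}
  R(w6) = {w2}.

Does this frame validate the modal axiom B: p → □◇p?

By correspondence theory, B is valid on a frame iff R is symmetric.
Symmetric: no — w0 R w4 but not w4 R w0.

No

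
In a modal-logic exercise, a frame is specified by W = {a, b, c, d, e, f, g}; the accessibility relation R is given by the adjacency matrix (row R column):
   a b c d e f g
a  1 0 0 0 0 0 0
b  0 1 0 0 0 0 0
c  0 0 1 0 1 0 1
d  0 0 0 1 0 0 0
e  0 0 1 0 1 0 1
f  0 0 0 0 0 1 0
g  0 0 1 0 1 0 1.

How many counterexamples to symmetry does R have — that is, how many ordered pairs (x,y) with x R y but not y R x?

R is symmetric; there are no such tuples.

0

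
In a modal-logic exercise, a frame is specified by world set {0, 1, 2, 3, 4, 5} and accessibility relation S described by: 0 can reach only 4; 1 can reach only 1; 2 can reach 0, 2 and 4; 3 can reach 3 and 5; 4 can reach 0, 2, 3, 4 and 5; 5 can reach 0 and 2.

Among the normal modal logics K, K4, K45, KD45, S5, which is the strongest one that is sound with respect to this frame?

Transitive (axiom 4): no — 0 S 4 and 4 S 2, but not 0 S 2.
Euclidean (axiom 5): no — 4 S 0 and 4 S 2, but not 0 S 2.
Serial (axiom D): yes — every world has a successor (e.g. 0 S 4).
Reflexive (axiom T): no — 0 is not related to itself.
So F validates K; K4 would additionally require S to be transitive. The strongest is K.

K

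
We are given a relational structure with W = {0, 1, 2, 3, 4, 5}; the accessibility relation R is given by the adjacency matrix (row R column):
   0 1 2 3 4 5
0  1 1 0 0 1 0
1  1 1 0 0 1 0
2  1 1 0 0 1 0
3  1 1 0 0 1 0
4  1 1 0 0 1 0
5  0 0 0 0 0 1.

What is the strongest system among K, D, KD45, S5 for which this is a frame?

KD45

Serial (axiom D): yes — every world has a successor (e.g. 0 R 0).
Euclidean (axiom 5): yes — any two successors of a common world are R-related.
Transitive (axiom 4): yes — every two-step R-path is closed by a direct edge.
Reflexive (axiom T): no — 2 is not related to itself.
So F validates K, D, KD45; S5 would additionally require R to be reflexive. The strongest is KD45.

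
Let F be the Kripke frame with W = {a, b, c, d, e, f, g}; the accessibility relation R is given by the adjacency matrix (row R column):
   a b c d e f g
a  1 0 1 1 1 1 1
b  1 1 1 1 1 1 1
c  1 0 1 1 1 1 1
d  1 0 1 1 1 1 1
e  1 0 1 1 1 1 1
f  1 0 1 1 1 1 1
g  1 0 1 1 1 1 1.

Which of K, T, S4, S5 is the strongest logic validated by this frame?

S4

Reflexive (axiom T): yes — every world is R-related to itself.
Transitive (axiom 4): yes — every two-step R-path is closed by a direct edge.
Euclidean (axiom 5): no — b R a and b R b, but not a R b.
So F validates K, T, S4; S5 would additionally require R to be Euclidean. The strongest is S4.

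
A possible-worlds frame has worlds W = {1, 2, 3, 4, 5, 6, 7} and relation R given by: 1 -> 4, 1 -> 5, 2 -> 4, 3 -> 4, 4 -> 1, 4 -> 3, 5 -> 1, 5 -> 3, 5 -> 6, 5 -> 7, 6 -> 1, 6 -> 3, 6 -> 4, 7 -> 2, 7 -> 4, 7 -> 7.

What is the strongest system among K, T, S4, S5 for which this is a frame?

Reflexive (axiom T): no — 1 is not related to itself.
Transitive (axiom 4): no — 1 R 4 and 4 R 3, but not 1 R 3.
Euclidean (axiom 5): no — 1 R 4 and 1 R 5, but not 4 R 5.
So F validates K; T would additionally require R to be reflexive. The strongest is K.

K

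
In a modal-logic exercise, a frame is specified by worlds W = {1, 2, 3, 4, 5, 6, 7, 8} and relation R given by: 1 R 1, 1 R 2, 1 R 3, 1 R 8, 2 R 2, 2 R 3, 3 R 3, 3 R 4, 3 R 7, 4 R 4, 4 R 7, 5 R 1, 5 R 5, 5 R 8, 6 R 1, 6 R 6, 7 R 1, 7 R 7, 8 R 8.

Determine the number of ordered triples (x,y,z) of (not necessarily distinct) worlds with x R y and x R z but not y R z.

18

Enumerating: (1,2,1), (1,2,8), (1,3,1), (1,3,2), (1,3,8), (1,8,1), (1,8,2), (1,8,3), (2,3,2), (3,4,3), (3,7,3), (3,7,4), (4,7,4), (5,1,5), (5,8,1), (5,8,5), (6,1,6), (7,1,7).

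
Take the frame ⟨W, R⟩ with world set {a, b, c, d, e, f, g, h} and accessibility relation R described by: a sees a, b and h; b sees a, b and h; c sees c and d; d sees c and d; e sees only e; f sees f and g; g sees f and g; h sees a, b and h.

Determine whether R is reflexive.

Reflexive: yes — every world is R-related to itself.

Yes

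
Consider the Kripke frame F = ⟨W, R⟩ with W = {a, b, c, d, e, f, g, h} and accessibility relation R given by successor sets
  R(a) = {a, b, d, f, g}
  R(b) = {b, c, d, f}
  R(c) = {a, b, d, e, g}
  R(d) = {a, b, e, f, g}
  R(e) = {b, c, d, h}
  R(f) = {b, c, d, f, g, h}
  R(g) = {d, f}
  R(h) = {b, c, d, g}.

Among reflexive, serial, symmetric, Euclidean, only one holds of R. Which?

Reflexive: no — c is not related to itself.
Serial: yes — every world has a successor (e.g. a R a).
Symmetric: no — a R b but not b R a.
Euclidean: no — a R b and a R g, but not b R g.
Only serial holds.

serial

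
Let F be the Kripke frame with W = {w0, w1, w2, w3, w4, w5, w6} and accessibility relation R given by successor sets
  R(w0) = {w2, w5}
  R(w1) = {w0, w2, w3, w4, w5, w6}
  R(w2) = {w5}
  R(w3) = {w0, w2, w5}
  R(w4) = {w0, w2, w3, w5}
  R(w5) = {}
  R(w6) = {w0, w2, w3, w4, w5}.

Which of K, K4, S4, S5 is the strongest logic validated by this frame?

K4

Transitive (axiom 4): yes — every two-step R-path is closed by a direct edge.
Reflexive (axiom T): no — w0 is not related to itself.
Euclidean (axiom 5): no — w0 R w5 and w0 R w2, but not w5 R w2.
So F validates K, K4; S4 would additionally require R to be reflexive. The strongest is K4.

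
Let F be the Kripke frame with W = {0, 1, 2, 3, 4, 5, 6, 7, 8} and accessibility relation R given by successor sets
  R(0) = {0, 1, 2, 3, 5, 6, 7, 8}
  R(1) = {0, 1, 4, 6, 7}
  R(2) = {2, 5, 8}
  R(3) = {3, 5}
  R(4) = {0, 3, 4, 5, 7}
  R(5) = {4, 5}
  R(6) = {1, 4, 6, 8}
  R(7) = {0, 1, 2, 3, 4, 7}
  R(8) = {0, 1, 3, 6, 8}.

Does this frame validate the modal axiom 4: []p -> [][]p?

The schema 4 characterises exactly the transitive frames.
Transitive: no — 0 R 1 and 1 R 4, but not 0 R 4.

No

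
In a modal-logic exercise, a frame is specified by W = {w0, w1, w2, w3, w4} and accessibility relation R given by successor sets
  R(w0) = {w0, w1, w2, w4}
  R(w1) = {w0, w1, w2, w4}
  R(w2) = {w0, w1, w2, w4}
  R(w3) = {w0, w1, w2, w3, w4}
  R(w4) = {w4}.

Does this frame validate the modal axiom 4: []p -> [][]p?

Yes

By correspondence theory, 4 is valid on a frame iff R is transitive.
Transitive: yes — every two-step R-path is closed by a direct edge.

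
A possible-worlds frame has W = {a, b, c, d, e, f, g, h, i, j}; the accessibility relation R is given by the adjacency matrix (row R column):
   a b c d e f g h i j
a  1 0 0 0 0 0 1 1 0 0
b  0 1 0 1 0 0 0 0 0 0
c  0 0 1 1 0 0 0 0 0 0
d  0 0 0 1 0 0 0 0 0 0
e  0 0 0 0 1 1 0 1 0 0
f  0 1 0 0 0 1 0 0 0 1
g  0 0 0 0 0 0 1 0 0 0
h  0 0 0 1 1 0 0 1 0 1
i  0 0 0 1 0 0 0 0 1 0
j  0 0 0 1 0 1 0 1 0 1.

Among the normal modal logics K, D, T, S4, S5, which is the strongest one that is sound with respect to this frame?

Serial (axiom D): yes — every world has a successor (e.g. a R a).
Reflexive (axiom T): yes — every world is R-related to itself.
Transitive (axiom 4): no — a R h and h R d, but not a R d.
Euclidean (axiom 5): no — a R g and a R h, but not g R h.
So F validates K, D, T; S4 would additionally require R to be transitive. The strongest is T.

T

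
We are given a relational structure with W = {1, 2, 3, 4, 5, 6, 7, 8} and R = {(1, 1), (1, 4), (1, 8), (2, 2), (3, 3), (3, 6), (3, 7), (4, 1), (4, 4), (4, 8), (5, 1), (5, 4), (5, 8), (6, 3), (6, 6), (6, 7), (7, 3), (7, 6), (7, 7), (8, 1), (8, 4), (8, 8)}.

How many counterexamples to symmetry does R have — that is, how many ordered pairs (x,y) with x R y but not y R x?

Enumerating: (5,1), (5,4), (5,8).

3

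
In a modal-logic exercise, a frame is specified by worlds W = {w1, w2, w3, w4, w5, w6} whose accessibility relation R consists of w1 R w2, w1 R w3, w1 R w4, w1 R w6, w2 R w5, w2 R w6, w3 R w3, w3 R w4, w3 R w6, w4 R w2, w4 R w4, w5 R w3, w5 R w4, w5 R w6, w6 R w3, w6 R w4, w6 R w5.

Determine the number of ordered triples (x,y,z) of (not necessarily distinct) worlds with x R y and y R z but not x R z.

Enumerating: (w1,w2,w5), (w1,w6,w5), (w2,w5,w3), (w2,w5,w4), (w2,w6,w3), (w2,w6,w4), (w3,w4,w2), (w3,w6,w5), (w4,w2,w5), (w4,w2,w6), (w5,w4,w2), (w5,w6,w5), (w6,w3,w6), (w6,w4,w2), (w6,w5,w6).

15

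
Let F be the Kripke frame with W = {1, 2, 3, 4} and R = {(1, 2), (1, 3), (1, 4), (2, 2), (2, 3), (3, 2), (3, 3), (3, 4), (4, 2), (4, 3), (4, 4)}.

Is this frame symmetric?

No

Symmetric: no — 1 R 2 but not 2 R 1.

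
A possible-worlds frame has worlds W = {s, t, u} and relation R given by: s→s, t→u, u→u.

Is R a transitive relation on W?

Yes

Transitive: yes — every two-step R-path is closed by a direct edge.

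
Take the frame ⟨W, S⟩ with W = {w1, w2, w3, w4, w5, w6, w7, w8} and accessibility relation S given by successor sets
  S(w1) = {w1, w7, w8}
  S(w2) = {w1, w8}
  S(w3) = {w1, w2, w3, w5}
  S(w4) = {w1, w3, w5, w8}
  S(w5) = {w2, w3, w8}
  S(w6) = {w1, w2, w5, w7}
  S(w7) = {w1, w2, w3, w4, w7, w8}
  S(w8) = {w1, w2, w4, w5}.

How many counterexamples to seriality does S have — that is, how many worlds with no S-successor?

0

S is serial; there are no such worlds.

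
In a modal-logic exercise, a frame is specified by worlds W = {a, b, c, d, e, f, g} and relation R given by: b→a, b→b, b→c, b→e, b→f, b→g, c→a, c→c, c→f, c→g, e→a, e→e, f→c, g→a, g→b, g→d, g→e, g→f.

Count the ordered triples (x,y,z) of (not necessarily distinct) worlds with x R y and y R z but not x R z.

10

Enumerating: (b,g,d), (c,g,b), (c,g,d), (c,g,e), (f,c,a), (f,c,f), (f,c,g), (g,b,c), (g,b,g), (g,f,c).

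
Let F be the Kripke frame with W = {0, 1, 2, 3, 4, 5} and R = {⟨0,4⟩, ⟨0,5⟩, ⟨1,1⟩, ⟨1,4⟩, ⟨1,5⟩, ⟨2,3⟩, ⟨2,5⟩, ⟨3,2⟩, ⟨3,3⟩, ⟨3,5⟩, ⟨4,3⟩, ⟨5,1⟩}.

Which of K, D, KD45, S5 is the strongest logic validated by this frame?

D

Serial (axiom D): yes — every world has a successor (e.g. 0 R 4).
Euclidean (axiom 5): no — 0 R 4 and 0 R 5, but not 4 R 5.
Transitive (axiom 4): no — 0 R 4 and 4 R 3, but not 0 R 3.
Reflexive (axiom T): no — 0 is not related to itself.
So F validates K, D; KD45 would additionally require R to be Euclidean and transitive. The strongest is D.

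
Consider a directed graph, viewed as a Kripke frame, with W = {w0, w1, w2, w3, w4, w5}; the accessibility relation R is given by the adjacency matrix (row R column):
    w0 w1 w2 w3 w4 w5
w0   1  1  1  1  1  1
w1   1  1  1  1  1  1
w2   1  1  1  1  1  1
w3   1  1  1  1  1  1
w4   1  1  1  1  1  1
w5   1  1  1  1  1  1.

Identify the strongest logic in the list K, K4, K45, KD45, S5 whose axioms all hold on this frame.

Transitive (axiom 4): yes — every two-step R-path is closed by a direct edge.
Euclidean (axiom 5): yes — any two successors of a common world are R-related.
Serial (axiom D): yes — every world has a successor (e.g. w0 R w0).
Reflexive (axiom T): yes — every world is R-related to itself.
So F validates K, K4, K45, KD45, S5. The strongest is S5.

S5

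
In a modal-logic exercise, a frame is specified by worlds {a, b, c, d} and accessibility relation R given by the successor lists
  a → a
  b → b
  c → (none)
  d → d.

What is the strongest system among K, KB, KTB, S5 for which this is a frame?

KB

Symmetric (axiom B): yes — every pair in R has its reverse in R.
Reflexive (axiom T): no — c is not related to itself.
Euclidean (axiom 5): yes — any two successors of a common world are R-related.
So F validates K, KB; KTB would additionally require R to be reflexive. The strongest is KB.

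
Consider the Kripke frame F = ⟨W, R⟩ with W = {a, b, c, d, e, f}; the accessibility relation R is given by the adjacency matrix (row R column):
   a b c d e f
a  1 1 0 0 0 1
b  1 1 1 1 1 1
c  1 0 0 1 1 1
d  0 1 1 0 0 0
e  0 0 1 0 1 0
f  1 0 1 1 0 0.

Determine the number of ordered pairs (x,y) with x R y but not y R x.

Enumerating: (b,c), (b,e), (b,f), (c,a), (f,d).

5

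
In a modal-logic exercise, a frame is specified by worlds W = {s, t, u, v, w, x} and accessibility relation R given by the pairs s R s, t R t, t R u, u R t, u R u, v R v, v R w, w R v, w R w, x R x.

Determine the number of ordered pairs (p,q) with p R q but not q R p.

0

R is symmetric; there are no such tuples.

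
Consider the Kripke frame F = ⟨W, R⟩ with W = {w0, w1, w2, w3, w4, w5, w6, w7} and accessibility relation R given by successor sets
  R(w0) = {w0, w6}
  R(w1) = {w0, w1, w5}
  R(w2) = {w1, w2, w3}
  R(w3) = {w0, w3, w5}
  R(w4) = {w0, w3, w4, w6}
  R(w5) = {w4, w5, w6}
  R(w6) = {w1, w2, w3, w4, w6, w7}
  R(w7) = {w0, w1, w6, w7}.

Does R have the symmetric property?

No

Symmetric: no — w0 R w6 but not w6 R w0.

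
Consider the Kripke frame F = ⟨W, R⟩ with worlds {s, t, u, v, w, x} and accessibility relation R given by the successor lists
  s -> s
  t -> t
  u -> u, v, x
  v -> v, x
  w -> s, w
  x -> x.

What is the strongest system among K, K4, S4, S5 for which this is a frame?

S4

Transitive (axiom 4): yes — every two-step R-path is closed by a direct edge.
Reflexive (axiom T): yes — every world is R-related to itself.
Euclidean (axiom 5): no — u R x and u R v, but not x R v.
So F validates K, K4, S4; S5 would additionally require R to be Euclidean. The strongest is S4.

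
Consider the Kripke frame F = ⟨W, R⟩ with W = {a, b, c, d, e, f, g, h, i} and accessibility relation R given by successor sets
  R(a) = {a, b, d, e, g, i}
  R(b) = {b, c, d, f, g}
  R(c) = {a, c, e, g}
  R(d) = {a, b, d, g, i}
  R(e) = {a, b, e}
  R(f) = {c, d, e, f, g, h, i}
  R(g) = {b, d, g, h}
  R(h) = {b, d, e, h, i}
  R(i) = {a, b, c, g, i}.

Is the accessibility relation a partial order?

No

Reflexive: yes — every world is R-related to itself.
Transitive: no — a R b and b R c, but not a R c.
Antisymmetric: no — a R d and d R a with a ≠ d.
So R is not a partial order.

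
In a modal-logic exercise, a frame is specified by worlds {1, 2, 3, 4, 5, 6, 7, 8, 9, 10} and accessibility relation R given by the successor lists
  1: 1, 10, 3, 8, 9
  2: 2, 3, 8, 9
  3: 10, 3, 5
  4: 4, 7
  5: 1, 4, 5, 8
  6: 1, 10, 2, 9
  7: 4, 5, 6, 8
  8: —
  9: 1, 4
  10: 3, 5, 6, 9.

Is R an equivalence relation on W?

Reflexive: no — 6 is not related to itself.
Symmetric: no — 1 R 10 but not 10 R 1.
Transitive: no — 1 R 10 and 10 R 5, but not 1 R 5.
So R is not an equivalence relation.

No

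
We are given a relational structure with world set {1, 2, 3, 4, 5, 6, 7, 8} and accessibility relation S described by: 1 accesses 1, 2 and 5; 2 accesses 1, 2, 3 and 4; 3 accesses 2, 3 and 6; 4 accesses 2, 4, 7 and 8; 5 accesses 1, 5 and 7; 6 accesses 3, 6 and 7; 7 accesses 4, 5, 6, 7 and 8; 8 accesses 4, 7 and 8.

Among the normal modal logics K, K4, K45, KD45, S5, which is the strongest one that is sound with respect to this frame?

K

Transitive (axiom 4): no — 1 S 2 and 2 S 3, but not 1 S 3.
Euclidean (axiom 5): no — 1 S 2 and 1 S 5, but not 2 S 5.
Serial (axiom D): yes — every world has a successor (e.g. 1 S 1).
Reflexive (axiom T): yes — every world is S-related to itself.
So F validates K; K4 would additionally require S to be transitive. The strongest is K.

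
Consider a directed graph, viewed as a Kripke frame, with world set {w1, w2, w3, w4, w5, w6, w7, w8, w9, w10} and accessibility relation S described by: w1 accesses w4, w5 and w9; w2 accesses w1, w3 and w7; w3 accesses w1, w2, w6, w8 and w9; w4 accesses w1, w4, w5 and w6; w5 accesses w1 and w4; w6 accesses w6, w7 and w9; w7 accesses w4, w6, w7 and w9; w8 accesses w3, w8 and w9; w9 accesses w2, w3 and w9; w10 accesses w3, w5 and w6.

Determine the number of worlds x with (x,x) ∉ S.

5

Enumerating: w1, w2, w3, w5, w10.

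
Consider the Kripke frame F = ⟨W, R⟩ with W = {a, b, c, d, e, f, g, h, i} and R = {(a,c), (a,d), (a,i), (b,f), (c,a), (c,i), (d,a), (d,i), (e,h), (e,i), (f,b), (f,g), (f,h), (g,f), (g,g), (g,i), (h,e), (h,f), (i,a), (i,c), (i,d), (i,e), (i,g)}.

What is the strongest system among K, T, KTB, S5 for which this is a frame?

K

Reflexive (axiom T): no — a is not related to itself.
Symmetric (axiom B): yes — every pair in R has its reverse in R.
Euclidean (axiom 5): no — a R c and a R d, but not c R d.
So F validates K; T would additionally require R to be reflexive. The strongest is K.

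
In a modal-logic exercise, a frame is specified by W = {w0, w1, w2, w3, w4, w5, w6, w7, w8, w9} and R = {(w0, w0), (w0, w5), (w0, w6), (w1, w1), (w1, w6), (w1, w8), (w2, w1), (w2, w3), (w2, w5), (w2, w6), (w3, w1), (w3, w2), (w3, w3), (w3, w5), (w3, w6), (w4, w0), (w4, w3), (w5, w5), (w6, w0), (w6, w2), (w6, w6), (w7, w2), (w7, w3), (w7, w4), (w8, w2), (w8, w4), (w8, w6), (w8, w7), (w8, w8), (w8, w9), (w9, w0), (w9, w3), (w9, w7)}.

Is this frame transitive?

Transitive: no — w0 R w6 and w6 R w2, but not w0 R w2.

No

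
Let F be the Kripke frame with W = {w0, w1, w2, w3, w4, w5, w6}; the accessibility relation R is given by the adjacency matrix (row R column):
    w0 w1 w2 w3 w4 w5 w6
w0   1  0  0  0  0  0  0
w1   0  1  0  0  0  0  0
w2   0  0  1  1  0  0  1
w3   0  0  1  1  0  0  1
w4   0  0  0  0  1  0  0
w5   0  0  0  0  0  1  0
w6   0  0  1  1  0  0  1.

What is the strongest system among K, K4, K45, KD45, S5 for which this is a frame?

S5

Transitive (axiom 4): yes — every two-step R-path is closed by a direct edge.
Euclidean (axiom 5): yes — any two successors of a common world are R-related.
Serial (axiom D): yes — every world has a successor (e.g. w0 R w0).
Reflexive (axiom T): yes — every world is R-related to itself.
So F validates K, K4, K45, KD45, S5. The strongest is S5.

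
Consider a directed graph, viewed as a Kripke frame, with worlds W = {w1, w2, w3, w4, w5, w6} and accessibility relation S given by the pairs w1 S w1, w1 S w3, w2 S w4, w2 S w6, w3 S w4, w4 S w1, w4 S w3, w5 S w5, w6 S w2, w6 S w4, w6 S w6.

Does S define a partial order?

Reflexive: no — w2 is not related to itself.
Transitive: no — w1 S w3 and w3 S w4, but not w1 S w4.
Antisymmetric: no — w2 S w6 and w6 S w2 with w2 ≠ w6.
So S is not a partial order.

No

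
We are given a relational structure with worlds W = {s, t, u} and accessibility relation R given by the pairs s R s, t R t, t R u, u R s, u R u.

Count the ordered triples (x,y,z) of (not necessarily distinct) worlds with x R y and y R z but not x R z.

Enumerating: (t,u,s).

1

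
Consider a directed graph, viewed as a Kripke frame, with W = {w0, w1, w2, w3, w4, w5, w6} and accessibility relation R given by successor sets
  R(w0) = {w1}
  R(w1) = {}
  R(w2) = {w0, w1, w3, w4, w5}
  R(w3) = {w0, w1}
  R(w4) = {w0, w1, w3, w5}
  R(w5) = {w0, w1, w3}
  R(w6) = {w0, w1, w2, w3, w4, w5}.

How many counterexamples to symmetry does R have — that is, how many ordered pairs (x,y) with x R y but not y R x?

Enumerating: (w0,w1), (w2,w0), (w2,w1), (w2,w3), (w2,w4), (w2,w5), (w3,w0), (w3,w1), (w4,w0), (w4,w1), (w4,w3), (w4,w5), … and 9 more.
Total: 21.

21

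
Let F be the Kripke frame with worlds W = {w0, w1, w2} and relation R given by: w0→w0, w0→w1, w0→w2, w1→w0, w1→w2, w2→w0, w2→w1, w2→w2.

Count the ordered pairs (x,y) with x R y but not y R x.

R is symmetric; there are no such tuples.

0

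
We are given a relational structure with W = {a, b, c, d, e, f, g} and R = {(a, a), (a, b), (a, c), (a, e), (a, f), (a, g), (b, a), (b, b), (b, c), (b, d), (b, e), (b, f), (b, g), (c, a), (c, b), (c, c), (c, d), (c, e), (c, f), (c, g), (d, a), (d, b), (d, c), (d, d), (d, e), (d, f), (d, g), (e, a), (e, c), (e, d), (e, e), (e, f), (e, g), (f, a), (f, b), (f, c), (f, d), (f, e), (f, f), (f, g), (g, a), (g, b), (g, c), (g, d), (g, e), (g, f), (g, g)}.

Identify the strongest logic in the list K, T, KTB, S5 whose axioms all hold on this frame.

T

Reflexive (axiom T): yes — every world is R-related to itself.
Symmetric (axiom B): no — b R e but not e R b.
Euclidean (axiom 5): no — a R e and a R b, but not e R b.
So F validates K, T; KTB would additionally require R to be symmetric. The strongest is T.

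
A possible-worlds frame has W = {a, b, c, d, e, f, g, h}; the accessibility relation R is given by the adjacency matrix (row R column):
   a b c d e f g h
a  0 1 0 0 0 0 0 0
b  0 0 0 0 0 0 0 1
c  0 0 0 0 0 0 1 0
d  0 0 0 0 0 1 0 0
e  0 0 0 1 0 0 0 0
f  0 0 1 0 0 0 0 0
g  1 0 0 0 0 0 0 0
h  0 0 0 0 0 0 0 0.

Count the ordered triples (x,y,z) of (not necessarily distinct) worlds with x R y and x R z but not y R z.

7

Enumerating: (a,b,b), (b,h,h), (c,g,g), (d,f,f), (e,d,d), (f,c,c), (g,a,a).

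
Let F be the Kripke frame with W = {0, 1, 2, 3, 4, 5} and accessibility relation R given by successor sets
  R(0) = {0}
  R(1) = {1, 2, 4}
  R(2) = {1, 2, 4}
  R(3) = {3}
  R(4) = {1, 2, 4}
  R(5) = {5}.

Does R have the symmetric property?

Symmetric: yes — every pair in R has its reverse in R.

Yes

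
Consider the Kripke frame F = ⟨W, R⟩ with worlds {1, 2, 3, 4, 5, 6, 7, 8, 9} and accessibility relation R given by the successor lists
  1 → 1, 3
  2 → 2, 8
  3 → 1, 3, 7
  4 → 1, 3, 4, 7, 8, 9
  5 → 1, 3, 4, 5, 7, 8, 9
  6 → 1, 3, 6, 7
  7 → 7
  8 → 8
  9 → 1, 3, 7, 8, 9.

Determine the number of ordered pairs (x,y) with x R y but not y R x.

20

Enumerating: (2,8), (3,7), (4,1), (4,3), (4,7), (4,8), (4,9), (5,1), (5,3), (5,4), (5,7), (5,8), … and 8 more.
Total: 20.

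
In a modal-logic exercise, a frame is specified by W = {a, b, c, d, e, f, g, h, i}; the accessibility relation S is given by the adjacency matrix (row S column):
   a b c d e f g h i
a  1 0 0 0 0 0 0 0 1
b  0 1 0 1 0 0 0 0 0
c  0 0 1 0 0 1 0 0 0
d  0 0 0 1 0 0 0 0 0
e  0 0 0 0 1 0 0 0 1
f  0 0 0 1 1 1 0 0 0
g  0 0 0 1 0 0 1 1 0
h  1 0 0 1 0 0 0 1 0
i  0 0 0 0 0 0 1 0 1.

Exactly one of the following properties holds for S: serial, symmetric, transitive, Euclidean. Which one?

Serial: yes — every world has a successor (e.g. a S a).
Symmetric: no — a S i but not i S a.
Transitive: no — a S i and i S g, but not a S g.
Euclidean: no — f S d and f S e, but not d S e.
Only serial holds.

serial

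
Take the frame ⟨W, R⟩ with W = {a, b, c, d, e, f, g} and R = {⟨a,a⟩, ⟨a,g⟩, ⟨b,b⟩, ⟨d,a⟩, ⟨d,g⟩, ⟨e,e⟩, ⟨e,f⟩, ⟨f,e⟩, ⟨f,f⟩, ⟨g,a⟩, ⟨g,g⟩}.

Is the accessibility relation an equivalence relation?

Reflexive: no — c is not related to itself.
Symmetric: no — d R a but not a R d.
Transitive: yes — every two-step R-path is closed by a direct edge.
So R is not an equivalence relation.

No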